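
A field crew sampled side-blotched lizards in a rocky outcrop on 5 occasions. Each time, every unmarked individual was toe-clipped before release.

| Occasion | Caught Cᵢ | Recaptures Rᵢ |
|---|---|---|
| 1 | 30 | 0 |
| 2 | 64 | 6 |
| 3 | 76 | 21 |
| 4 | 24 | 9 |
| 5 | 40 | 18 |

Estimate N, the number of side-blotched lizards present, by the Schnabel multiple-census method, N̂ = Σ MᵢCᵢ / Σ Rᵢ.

Marked at large before each occasion: Mᵢ = Σⱼ<ᵢ (Cⱼ − Rⱼ) → M1=0, M2=30, M3=88, M4=143, M5=158
Σ MᵢCᵢ = 0·30 + 30·64 + 88·76 + 143·24 + 158·40 = 0 + 1920 + 6688 + 3432 + 6320 = 18360
Σ Rᵢ = 0 + 6 + 21 + 9 + 18 = 54
N̂ = 18360 / 54 = 340

N = 340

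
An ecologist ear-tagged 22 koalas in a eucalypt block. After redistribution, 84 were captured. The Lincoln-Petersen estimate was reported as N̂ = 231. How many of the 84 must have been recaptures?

R = 8

From N = M·C/R: R = M·C / N = 22·84 / 231 = 1848 / 231 = 8.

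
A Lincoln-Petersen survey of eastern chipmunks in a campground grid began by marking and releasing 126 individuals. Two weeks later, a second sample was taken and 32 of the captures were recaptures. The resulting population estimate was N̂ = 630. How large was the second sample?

From N = M·C/R: C = N·R / M = 630·32 / 126 = 20160 / 126 = 160.

C = 160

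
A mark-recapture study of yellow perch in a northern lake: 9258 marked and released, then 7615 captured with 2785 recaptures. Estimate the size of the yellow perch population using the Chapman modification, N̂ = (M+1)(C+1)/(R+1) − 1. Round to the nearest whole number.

N̂ = (9258+1)(7615+1)/(2785+1) − 1 = 9259·7616/2786 − 1
= 70516544/2786 − 1 ≈ 25311.0 − 1 ≈ 25310.0 → 25310

N ≈ 25,310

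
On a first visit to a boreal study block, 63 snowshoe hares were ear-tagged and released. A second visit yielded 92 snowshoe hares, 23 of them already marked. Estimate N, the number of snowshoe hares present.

N = 252

N = (63 × 92) / 23 = 5796 / 23 = 252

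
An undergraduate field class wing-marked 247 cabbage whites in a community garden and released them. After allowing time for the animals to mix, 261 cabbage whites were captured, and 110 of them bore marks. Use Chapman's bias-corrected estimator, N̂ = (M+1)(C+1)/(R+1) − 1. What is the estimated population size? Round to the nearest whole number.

N ≈ 584

N̂ = (247+1)(261+1)/(110+1) − 1 = 248·262/111 − 1
= 64976/111 − 1 ≈ 585.4 − 1 ≈ 584.4 → 584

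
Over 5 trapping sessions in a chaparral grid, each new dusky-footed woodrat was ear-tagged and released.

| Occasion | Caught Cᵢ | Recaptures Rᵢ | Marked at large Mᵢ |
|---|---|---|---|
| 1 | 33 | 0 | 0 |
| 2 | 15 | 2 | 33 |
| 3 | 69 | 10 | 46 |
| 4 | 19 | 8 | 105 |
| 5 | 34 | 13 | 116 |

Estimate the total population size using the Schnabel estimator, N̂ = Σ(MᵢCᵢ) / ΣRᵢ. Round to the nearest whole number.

Σ MᵢCᵢ = 0·33 + 33·15 + 46·69 + 105·19 + 116·34 = 0 + 495 + 3174 + 1995 + 3944 = 9608
Σ Rᵢ = 0 + 2 + 10 + 8 + 13 = 33
N̂ = 9608 / 33 ≈ 291.2 → 291

N ≈ 291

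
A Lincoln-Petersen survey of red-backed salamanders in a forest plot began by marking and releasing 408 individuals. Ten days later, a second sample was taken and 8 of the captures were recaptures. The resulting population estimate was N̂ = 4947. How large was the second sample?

C = 97

From N = M·C/R: C = N·R / M = 4947·8 / 408 = 39576 / 408 = 97.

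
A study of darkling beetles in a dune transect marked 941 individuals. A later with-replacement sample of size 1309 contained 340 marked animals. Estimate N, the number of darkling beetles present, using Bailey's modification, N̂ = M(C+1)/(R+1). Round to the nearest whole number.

N̂ = 941·(1309+1)/(340+1) = 941·1310/341 = 1232710/341 ≈ 3615.0 → 3615

N ≈ 3615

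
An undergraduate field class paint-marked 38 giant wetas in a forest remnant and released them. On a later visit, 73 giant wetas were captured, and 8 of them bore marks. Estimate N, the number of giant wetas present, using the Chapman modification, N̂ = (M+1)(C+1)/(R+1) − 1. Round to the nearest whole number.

N̂ = (38+1)(73+1)/(8+1) − 1 = 39·74/9 − 1
= 2886/9 − 1 ≈ 320.7 − 1 ≈ 319.7 → 320

N ≈ 320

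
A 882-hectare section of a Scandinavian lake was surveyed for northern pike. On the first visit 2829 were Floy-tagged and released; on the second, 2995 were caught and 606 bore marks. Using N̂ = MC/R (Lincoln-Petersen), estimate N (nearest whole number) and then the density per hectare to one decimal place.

N̂ = 2829·2995/606 = 8472855/606 ≈ 13981.6 → 13982
Density = N̂ / area = 13982 / 882 ≈ 15.85 → 15.9 per hectare

density ≈ 15.9 northern pike per hectare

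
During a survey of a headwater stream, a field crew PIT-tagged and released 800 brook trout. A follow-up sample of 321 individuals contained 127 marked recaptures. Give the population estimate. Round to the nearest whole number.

N ≈ 2022

N = (800 × 321) / 127 = 256800 / 127 ≈ 2022.0 → 2022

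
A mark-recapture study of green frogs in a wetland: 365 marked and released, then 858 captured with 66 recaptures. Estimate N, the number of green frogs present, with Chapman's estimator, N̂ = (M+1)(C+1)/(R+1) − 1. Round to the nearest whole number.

N ≈ 4691

N̂ = (365+1)(858+1)/(66+1) − 1 = 366·859/67 − 1
= 314394/67 − 1 ≈ 4692.4 − 1 ≈ 4691.4 → 4691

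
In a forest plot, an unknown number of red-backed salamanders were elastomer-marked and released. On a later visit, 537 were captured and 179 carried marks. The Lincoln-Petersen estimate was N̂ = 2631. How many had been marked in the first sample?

M = 877

From N = M·C/R: M = N·R / C = 2631·179 / 537 = 470949 / 537 = 877.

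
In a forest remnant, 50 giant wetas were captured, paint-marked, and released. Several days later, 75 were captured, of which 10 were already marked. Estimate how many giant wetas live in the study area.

N = 375

N = (50 × 75) / 10 = 3750 / 10 = 375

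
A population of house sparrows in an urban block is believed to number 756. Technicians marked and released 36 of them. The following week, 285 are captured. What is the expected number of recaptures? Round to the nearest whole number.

Expected recaptures E[R] = M·C / N.
E[R] = 36 × 285 / 756 = 10260 / 756 ≈ 13.6 → 14

expected recaptures ≈ 14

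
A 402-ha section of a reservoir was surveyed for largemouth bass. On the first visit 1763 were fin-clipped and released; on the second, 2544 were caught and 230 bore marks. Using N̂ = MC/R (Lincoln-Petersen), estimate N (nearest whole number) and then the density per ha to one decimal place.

N̂ = 1763·2544/230 = 4485072/230 ≈ 19500.3 → 19500
Density = N̂ / area = 19500 / 402 ≈ 48.51 → 48.5 per ha

density ≈ 48.5 largemouth bass per ha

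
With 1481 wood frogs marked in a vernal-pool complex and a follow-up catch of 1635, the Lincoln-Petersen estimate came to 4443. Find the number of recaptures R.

R = 545

From N = M·C/R: R = M·C / N = 1481·1635 / 4443 = 2421435 / 4443 = 545.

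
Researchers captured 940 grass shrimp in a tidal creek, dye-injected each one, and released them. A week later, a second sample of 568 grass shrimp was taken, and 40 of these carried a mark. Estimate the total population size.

N = 13,348

If marked individuals mix randomly, R/C ≈ M/N, giving N ≈ M·C/R.
N = (940 × 568) / 40 = 533920 / 40 = 13348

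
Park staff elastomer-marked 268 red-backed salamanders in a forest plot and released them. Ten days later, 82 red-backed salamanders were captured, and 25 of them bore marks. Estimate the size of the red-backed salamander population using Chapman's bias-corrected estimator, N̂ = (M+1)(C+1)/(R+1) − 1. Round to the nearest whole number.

N̂ = (268+1)(82+1)/(25+1) − 1 = 269·83/26 − 1
= 22327/26 − 1 ≈ 858.7 − 1 ≈ 857.7 → 858

N ≈ 858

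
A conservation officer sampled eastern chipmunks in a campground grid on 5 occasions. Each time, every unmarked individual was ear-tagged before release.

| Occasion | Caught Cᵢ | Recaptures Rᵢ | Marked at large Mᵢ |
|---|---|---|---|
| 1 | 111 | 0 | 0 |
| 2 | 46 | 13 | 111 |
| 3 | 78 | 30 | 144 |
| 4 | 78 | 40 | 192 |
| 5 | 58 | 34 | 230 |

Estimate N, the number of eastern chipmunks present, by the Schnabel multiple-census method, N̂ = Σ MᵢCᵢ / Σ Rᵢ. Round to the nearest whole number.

Σ MᵢCᵢ = 0·111 + 111·46 + 144·78 + 192·78 + 230·58 = 0 + 5106 + 11232 + 14976 + 13340 = 44654
Σ Rᵢ = 0 + 13 + 30 + 40 + 34 = 117
N̂ = 44654 / 117 ≈ 381.7 → 382

N ≈ 382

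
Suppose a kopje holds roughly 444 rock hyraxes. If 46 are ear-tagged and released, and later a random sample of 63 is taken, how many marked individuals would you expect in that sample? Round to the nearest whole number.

Expected recaptures E[R] = M·C / N.
E[R] = 46 × 63 / 444 = 2898 / 444 ≈ 6.5 → 7

expected recaptures ≈ 7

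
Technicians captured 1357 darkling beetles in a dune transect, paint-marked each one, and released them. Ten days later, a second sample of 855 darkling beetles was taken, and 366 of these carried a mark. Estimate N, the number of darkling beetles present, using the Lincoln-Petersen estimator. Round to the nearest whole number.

N ≈ 3170

If marked individuals mix randomly, R/C ≈ M/N, giving N ≈ M·C/R.
N = (1357 × 855) / 366 = 1160235 / 366 ≈ 3170.0 → 3170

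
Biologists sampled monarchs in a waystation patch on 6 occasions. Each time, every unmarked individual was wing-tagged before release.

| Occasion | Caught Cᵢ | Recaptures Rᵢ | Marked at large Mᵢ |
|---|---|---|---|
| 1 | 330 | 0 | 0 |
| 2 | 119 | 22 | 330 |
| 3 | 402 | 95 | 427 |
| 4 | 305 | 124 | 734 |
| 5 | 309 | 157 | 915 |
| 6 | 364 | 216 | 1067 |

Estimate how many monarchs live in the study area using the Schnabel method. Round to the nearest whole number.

Σ MᵢCᵢ = 0·330 + 330·119 + 427·402 + 734·305 + 915·309 + 1067·364 = 0 + 39270 + 171654 + 223870 + 282735 + 388388 = 1105917
Σ Rᵢ = 0 + 22 + 95 + 124 + 157 + 216 = 614
N̂ = 1105917 / 614 ≈ 1801.2 → 1801

N ≈ 1801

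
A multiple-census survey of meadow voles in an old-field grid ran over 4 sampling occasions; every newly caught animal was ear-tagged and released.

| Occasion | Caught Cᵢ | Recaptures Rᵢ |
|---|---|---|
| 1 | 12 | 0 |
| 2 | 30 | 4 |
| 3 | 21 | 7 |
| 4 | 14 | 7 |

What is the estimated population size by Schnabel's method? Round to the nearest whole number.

N ≈ 105

Marked at large before each occasion: Mᵢ = Σⱼ<ᵢ (Cⱼ − Rⱼ) → M1=0, M2=12, M3=38, M4=52
Σ MᵢCᵢ = 0·12 + 12·30 + 38·21 + 52·14 = 0 + 360 + 798 + 728 = 1886
Σ Rᵢ = 0 + 4 + 7 + 7 = 18
N̂ = 1886 / 18 ≈ 104.8 → 105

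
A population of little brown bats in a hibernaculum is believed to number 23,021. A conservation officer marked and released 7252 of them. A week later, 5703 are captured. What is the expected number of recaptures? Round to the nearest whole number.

expected recaptures ≈ 1797

The marked fraction of the population is 7252/23021, so in a sample of 5703 expect C·(M/N) marked.
E[R] = 7252 × 5703 / 23021 = 41358156 / 23021 ≈ 1796.5 → 1797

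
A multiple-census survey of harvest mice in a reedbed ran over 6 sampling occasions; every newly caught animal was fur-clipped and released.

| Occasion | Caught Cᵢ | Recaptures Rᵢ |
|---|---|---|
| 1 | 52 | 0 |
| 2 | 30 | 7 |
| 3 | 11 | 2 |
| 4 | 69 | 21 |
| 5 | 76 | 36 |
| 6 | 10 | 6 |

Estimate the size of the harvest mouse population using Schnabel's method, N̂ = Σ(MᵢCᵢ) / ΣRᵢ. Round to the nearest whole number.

Marked at large before each occasion: Mᵢ = Σⱼ<ᵢ (Cⱼ − Rⱼ) → M1=0, M2=52, M3=75, M4=84, M5=132, M6=172
Σ MᵢCᵢ = 0·52 + 52·30 + 75·11 + 84·69 + 132·76 + 172·10 = 0 + 1560 + 825 + 5796 + 10032 + 1720 = 19933
Σ Rᵢ = 0 + 7 + 2 + 21 + 36 + 6 = 72
N̂ = 19933 / 72 ≈ 276.8 → 277

N ≈ 277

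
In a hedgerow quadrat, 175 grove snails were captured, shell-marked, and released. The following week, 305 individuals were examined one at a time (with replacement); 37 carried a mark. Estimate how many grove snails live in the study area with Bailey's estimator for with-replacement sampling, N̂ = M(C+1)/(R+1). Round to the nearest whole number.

N ≈ 1409

N̂ = 175·(305+1)/(37+1) = 175·306/38 = 53550/38 ≈ 1409.2 → 1409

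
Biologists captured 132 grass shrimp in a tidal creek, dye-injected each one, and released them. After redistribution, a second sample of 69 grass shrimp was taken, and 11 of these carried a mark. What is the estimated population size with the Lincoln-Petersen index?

If marked individuals mix randomly, R/C ≈ M/N, giving N ≈ M·C/R.
N = (132 × 69) / 11 = 9108 / 11 = 828

N = 828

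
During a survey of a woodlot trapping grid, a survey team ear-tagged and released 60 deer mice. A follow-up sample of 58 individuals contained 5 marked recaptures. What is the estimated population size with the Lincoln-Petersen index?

N = 696

If marked individuals mix randomly, R/C ≈ M/N, giving N ≈ M·C/R.
N = (60 × 58) / 5 = 3480 / 5 = 696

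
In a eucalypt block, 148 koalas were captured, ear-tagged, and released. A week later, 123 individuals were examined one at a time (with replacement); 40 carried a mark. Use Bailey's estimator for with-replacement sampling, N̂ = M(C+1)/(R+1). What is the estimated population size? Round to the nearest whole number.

N̂ = 148·(123+1)/(40+1) = 148·124/41 = 18352/41 ≈ 447.6 → 448

N ≈ 448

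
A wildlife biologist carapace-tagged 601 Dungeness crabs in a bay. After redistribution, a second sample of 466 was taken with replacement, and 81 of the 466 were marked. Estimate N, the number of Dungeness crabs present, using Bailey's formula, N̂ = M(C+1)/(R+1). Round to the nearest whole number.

N̂ = 601·(466+1)/(81+1) = 601·467/82 = 280667/82 ≈ 3422.8 → 3423

N ≈ 3423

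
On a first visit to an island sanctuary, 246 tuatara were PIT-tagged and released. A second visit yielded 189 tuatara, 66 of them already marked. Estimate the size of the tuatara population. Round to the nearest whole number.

N = (246 × 189) / 66 = 46494 / 66 ≈ 704.45 → 704

N ≈ 704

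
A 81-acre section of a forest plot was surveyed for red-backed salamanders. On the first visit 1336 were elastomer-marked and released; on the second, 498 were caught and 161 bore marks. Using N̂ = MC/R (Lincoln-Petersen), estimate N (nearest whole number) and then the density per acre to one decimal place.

N̂ = 1336·498/161 = 665328/161 ≈ 4132.47 → 4132
Density = N̂ / area = 4132 / 81 ≈ 51.01 → 51.0 per acre

density ≈ 51.0 red-backed salamanders per acre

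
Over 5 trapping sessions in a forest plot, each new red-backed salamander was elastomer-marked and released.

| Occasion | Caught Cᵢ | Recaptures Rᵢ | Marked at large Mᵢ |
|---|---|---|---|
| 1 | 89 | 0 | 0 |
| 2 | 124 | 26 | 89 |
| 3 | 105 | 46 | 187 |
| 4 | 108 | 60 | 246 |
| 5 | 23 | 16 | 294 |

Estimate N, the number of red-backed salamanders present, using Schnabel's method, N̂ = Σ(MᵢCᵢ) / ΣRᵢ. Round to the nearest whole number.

N ≈ 432

Σ MᵢCᵢ = 0·89 + 89·124 + 187·105 + 246·108 + 294·23 = 0 + 11036 + 19635 + 26568 + 6762 = 64001
Σ Rᵢ = 0 + 26 + 46 + 60 + 16 = 148
N̂ = 64001 / 148 ≈ 432.4 → 432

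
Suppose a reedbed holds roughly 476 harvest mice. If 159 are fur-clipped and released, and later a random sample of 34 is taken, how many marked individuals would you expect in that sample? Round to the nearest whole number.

expected recaptures ≈ 11

The marked fraction of the population is 159/476, so in a sample of 34 expect C·(M/N) marked.
E[R] = 159 × 34 / 476 = 5406 / 476 ≈ 11.4 → 11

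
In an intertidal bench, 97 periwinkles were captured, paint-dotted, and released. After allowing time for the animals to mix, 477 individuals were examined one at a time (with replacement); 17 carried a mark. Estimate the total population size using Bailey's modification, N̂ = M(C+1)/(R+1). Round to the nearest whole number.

N̂ = 97·(477+1)/(17+1) = 97·478/18 = 46366/18 ≈ 2575.9 → 2576

N ≈ 2576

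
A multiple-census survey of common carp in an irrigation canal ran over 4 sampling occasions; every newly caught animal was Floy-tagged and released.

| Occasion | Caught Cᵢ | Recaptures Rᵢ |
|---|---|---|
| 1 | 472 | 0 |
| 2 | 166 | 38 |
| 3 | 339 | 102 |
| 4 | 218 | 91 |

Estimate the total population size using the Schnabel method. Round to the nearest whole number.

Marked at large before each occasion: Mᵢ = Σⱼ<ᵢ (Cⱼ − Rⱼ) → M1=0, M2=472, M3=600, M4=837
Σ MᵢCᵢ = 0·472 + 472·166 + 600·339 + 837·218 = 0 + 78352 + 203400 + 182466 = 464218
Σ Rᵢ = 0 + 38 + 102 + 91 = 231
N̂ = 464218 / 231 ≈ 2009.6 → 2010

N ≈ 2010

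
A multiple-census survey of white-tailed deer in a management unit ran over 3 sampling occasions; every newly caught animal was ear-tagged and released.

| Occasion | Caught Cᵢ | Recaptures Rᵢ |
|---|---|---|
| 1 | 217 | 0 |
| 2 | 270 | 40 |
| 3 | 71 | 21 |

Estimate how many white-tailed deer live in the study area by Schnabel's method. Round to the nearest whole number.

Marked at large before each occasion: Mᵢ = Σⱼ<ᵢ (Cⱼ − Rⱼ) → M1=0, M2=217, M3=447
Σ MᵢCᵢ = 0·217 + 217·270 + 447·71 = 0 + 58590 + 31737 = 90327
Σ Rᵢ = 0 + 40 + 21 = 61
N̂ = 90327 / 61 ≈ 1480.8 → 1481

N ≈ 1481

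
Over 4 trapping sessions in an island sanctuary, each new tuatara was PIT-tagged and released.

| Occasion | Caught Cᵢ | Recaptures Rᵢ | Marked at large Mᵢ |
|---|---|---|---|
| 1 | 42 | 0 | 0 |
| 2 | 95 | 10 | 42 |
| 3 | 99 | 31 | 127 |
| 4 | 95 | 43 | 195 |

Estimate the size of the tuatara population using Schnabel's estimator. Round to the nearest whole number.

Σ MᵢCᵢ = 0·42 + 42·95 + 127·99 + 195·95 = 0 + 3990 + 12573 + 18525 = 35088
Σ Rᵢ = 0 + 10 + 31 + 43 = 84
N̂ = 35088 / 84 ≈ 417.7 → 418

N ≈ 418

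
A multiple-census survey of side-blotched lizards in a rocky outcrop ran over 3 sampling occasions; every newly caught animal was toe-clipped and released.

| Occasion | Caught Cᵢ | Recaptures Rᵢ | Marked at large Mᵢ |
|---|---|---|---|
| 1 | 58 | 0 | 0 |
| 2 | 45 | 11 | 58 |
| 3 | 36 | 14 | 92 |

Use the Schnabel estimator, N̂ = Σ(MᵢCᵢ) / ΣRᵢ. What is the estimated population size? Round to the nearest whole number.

N ≈ 237

Σ MᵢCᵢ = 0·58 + 58·45 + 92·36 = 0 + 2610 + 3312 = 5922
Σ Rᵢ = 0 + 11 + 14 = 25
N̂ = 5922 / 25 ≈ 236.9 → 237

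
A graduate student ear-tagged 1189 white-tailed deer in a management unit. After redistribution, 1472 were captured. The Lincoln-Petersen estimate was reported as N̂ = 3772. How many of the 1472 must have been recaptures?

From N = M·C/R: R = M·C / N = 1189·1472 / 3772 = 1750208 / 3772 = 464.

R = 464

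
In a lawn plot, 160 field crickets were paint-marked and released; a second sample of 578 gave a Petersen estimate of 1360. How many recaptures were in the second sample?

R = 68

From N = M·C/R: R = M·C / N = 160·578 / 1360 = 92480 / 1360 = 68.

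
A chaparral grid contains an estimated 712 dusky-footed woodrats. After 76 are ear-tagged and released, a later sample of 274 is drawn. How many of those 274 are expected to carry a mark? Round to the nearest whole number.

The marked fraction of the population is 76/712, so in a sample of 274 expect C·(M/N) marked.
E[R] = 76 × 274 / 712 = 20824 / 712 ≈ 29.2 → 29

expected recaptures ≈ 29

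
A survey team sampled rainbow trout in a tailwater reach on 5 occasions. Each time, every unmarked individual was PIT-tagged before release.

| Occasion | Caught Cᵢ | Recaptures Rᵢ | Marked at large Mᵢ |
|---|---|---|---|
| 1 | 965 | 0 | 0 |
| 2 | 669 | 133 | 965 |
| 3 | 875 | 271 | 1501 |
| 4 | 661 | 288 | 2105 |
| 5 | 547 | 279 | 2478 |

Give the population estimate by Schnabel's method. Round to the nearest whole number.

Σ MᵢCᵢ = 0·965 + 965·669 + 1501·875 + 2105·661 + 2478·547 = 0 + 645585 + 1313375 + 1391405 + 1355466 = 4705831
Σ Rᵢ = 0 + 133 + 271 + 288 + 279 = 971
N̂ = 4705831 / 971 ≈ 4846.4 → 4846

N ≈ 4846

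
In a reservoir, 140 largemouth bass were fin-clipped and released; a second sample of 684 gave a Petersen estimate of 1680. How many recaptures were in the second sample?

From N = M·C/R: R = M·C / N = 140·684 / 1680 = 95760 / 1680 = 57.

R = 57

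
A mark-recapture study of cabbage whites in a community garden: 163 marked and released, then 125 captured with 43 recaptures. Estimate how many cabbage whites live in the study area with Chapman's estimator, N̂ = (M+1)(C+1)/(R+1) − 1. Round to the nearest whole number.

N̂ = (163+1)(125+1)/(43+1) − 1 = 164·126/44 − 1
= 20664/44 − 1 ≈ 469.6 − 1 ≈ 468.6 → 469

N ≈ 469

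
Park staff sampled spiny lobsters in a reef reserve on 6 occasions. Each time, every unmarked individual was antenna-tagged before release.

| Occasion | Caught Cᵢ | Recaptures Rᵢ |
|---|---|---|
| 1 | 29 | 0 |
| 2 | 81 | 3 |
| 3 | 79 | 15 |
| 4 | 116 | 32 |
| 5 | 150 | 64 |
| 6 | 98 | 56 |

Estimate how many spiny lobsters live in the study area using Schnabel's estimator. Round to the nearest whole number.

Marked at large before each occasion: Mᵢ = Σⱼ<ᵢ (Cⱼ − Rⱼ) → M1=0, M2=29, M3=107, M4=171, M5=255, M6=341
Σ MᵢCᵢ = 0·29 + 29·81 + 107·79 + 171·116 + 255·150 + 341·98 = 0 + 2349 + 8453 + 19836 + 38250 + 33418 = 102306
Σ Rᵢ = 0 + 3 + 15 + 32 + 64 + 56 = 170
N̂ = 102306 / 170 ≈ 601.8 → 602

N ≈ 602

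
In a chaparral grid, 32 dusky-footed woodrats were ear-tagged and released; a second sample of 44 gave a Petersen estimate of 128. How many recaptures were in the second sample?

R = 11

From N = M·C/R: R = M·C / N = 32·44 / 128 = 1408 / 128 = 11.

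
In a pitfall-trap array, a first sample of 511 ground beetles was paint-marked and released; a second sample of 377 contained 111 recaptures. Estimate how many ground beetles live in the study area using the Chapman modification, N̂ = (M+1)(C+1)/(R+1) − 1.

N = 1727

N̂ = (511+1)(377+1)/(111+1) − 1 = 512·378/112 − 1
= 193536/112 − 1 = 1728 − 1 = 1727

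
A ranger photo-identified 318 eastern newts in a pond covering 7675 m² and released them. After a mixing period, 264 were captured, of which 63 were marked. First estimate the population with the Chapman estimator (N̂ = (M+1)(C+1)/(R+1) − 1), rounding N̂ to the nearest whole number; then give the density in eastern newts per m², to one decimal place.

N̂ = 319·265/64 − 1 = 84535/64 − 1 ≈ 1319.9 → 1320
Density = N̂ / area = 1320 / 7675 ≈ 0.17 → 0.2 per m²

density ≈ 0.2 eastern newts per m²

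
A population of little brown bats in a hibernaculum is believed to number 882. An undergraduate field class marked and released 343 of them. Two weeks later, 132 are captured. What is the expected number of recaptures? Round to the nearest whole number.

expected recaptures ≈ 51

The marked fraction of the population is 343/882, so in a sample of 132 expect C·(M/N) marked.
E[R] = 343 × 132 / 882 = 45276 / 882 ≈ 51.3 → 51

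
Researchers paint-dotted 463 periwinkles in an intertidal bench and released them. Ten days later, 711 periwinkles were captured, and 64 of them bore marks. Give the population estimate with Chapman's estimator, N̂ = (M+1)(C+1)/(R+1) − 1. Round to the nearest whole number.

N ≈ 5082

N̂ = (463+1)(711+1)/(64+1) − 1 = 464·712/65 − 1
= 330368/65 − 1 ≈ 5082.6 − 1 ≈ 5081.6 → 5082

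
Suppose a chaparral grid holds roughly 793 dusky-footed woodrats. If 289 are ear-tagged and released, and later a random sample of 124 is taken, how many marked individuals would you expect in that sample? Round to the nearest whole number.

The marked fraction of the population is 289/793, so in a sample of 124 expect C·(M/N) marked.
E[R] = 289 × 124 / 793 = 35836 / 793 ≈ 45.2 → 45

expected recaptures ≈ 45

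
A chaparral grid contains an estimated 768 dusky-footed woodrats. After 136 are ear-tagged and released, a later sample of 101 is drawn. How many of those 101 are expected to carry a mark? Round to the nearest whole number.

Expected recaptures E[R] = M·C / N.
E[R] = 136 × 101 / 768 = 13736 / 768 ≈ 17.9 → 18

expected recaptures ≈ 18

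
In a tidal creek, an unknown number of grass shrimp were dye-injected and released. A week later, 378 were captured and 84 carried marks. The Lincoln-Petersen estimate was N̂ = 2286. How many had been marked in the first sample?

From N = M·C/R: M = N·R / C = 2286·84 / 378 = 192024 / 378 = 508.

M = 508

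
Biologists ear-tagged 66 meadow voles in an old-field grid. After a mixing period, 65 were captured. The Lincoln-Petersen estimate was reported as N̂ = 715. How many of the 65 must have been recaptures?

R = 6

From N = M·C/R: R = M·C / N = 66·65 / 715 = 4290 / 715 = 6.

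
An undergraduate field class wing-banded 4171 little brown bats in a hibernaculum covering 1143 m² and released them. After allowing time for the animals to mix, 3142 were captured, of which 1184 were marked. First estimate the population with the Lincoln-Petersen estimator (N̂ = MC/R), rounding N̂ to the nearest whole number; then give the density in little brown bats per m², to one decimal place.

density ≈ 9.7 little brown bats per m²

N̂ = 4171·3142/1184 = 13105282/1184 ≈ 11068.7 → 11069
Density = N̂ / area = 11069 / 1143 ≈ 9.68 → 9.7 per m²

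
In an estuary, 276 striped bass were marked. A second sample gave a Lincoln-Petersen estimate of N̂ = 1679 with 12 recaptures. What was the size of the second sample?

From N = M·C/R: C = N·R / M = 1679·12 / 276 = 20148 / 276 = 73.

C = 73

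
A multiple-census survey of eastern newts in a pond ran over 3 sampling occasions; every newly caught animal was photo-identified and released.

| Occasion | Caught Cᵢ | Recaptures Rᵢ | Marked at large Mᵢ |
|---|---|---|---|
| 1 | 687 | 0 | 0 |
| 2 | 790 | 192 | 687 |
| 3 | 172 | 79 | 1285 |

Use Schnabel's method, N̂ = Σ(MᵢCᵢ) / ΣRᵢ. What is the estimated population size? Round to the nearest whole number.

Σ MᵢCᵢ = 0·687 + 687·790 + 1285·172 = 0 + 542730 + 221020 = 763750
Σ Rᵢ = 0 + 192 + 79 = 271
N̂ = 763750 / 271 ≈ 2818.3 → 2818

N ≈ 2818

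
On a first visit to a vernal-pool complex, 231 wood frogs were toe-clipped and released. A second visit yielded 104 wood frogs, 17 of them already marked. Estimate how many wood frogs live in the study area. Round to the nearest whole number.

N ≈ 1413

N = (231 × 104) / 17 = 24024 / 17 ≈ 1413.2 → 1413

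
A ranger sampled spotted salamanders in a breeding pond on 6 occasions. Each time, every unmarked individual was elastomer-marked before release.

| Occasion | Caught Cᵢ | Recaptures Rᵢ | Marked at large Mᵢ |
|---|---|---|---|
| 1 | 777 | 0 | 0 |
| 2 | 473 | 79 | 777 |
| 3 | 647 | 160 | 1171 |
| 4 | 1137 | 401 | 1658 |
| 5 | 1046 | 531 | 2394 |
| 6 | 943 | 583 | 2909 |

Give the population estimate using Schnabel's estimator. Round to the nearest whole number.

N ≈ 4708

Σ MᵢCᵢ = 0·777 + 777·473 + 1171·647 + 1658·1137 + 2394·1046 + 2909·943 = 0 + 367521 + 757637 + 1885146 + 2504124 + 2743187 = 8257615
Σ Rᵢ = 0 + 79 + 160 + 401 + 531 + 583 = 1754
N̂ = 8257615 / 1754 ≈ 4707.9 → 4708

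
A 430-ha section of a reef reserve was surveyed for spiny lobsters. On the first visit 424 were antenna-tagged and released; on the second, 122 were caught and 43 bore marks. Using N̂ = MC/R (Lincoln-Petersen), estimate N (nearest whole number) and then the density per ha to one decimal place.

N̂ = 424·122/43 = 51728/43 ≈ 1203.0 → 1203
Density = N̂ / area = 1203 / 430 ≈ 2.80 → 2.8 per ha

density ≈ 2.8 spiny lobsters per ha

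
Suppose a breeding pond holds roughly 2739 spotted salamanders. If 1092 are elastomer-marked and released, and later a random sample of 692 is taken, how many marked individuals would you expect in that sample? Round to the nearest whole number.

expected recaptures ≈ 276

The marked fraction of the population is 1092/2739, so in a sample of 692 expect C·(M/N) marked.
E[R] = 1092 × 692 / 2739 = 755664 / 2739 ≈ 275.9 → 276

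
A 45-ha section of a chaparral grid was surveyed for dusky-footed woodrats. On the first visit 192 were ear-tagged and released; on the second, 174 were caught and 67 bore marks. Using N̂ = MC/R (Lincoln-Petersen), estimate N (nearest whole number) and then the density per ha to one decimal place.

density ≈ 11.1 dusky-footed woodrats per ha

N̂ = 192·174/67 = 33408/67 ≈ 498.6 → 499
Density = N̂ / area = 499 / 45 ≈ 11.09 → 11.1 per ha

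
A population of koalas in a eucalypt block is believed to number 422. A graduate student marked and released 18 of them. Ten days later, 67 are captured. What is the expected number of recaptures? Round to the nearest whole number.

Expected recaptures E[R] = M·C / N.
E[R] = 18 × 67 / 422 = 1206 / 422 ≈ 2.9 → 3

expected recaptures ≈ 3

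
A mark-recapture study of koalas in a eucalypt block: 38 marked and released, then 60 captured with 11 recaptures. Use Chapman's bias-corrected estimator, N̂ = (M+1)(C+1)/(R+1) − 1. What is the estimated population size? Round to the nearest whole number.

N̂ = (38+1)(60+1)/(11+1) − 1 = 39·61/12 − 1
= 2379/12 − 1 ≈ 198.2 − 1 ≈ 197.2 → 197

N ≈ 197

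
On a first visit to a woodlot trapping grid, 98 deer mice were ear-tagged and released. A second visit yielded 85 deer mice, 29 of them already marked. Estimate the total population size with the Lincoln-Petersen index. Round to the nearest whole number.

N ≈ 287

N = (98 × 85) / 29 = 8330 / 29 ≈ 287.2 → 287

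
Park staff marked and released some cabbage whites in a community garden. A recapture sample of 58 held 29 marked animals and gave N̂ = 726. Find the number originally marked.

M = 363

From N = M·C/R: M = N·R / C = 726·29 / 58 = 21054 / 58 = 363.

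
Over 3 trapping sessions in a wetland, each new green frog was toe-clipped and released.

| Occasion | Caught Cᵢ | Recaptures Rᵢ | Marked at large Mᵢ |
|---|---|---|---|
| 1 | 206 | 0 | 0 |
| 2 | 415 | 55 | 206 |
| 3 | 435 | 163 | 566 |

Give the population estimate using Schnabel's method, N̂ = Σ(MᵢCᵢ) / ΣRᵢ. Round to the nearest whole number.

Σ MᵢCᵢ = 0·206 + 206·415 + 566·435 = 0 + 85490 + 246210 = 331700
Σ Rᵢ = 0 + 55 + 163 = 218
N̂ = 331700 / 218 ≈ 1521.6 → 1522

N ≈ 1522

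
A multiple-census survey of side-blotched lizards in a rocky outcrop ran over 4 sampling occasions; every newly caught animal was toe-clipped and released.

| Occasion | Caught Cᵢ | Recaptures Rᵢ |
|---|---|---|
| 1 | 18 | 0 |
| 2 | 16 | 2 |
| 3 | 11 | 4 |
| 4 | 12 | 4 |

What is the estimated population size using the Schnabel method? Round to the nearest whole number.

N ≈ 111

Marked at large before each occasion: Mᵢ = Σⱼ<ᵢ (Cⱼ − Rⱼ) → M1=0, M2=18, M3=32, M4=39
Σ MᵢCᵢ = 0·18 + 18·16 + 32·11 + 39·12 = 0 + 288 + 352 + 468 = 1108
Σ Rᵢ = 0 + 2 + 4 + 4 = 10
N̂ = 1108 / 10 ≈ 110.8 → 111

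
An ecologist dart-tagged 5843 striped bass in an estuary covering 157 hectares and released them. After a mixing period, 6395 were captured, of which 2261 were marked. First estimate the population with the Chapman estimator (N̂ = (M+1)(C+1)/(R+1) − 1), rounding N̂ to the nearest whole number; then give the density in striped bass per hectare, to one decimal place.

density ≈ 105.2 striped bass per hectare

N̂ = 5844·6396/2262 − 1 = 37378224/2262 − 1 ≈ 16523.4 → 16523
Density = N̂ / area = 16523 / 157 ≈ 105.24 → 105.2 per hectare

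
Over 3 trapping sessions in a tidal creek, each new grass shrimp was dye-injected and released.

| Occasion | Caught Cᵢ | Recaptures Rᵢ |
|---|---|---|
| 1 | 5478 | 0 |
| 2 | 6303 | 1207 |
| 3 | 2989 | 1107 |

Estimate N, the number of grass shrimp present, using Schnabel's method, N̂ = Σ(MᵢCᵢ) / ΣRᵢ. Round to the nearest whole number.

Marked at large before each occasion: Mᵢ = Σⱼ<ᵢ (Cⱼ − Rⱼ) → M1=0, M2=5478, M3=10574
Σ MᵢCᵢ = 0·5478 + 5478·6303 + 10574·2989 = 0 + 34527834 + 31605686 = 66133520
Σ Rᵢ = 0 + 1207 + 1107 = 2314
N̂ = 66133520 / 2314 ≈ 28579.7 → 28580

N ≈ 28,580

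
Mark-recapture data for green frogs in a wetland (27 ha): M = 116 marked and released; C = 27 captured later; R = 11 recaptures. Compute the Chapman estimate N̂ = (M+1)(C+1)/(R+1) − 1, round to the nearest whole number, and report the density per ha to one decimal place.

density ≈ 10.1 green frogs per ha

N̂ = 117·28/12 − 1 = 3276/12 − 1 = 272
Density = N̂ / area = 272 / 27 ≈ 10.07 → 10.1 per ha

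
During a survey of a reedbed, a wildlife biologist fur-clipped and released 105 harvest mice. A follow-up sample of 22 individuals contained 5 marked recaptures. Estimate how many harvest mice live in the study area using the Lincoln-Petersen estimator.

Lincoln-Petersen assumes M/N = R/C, so N = M·C / R.
N = (105 × 22) / 5 = 2310 / 5 = 462

N = 462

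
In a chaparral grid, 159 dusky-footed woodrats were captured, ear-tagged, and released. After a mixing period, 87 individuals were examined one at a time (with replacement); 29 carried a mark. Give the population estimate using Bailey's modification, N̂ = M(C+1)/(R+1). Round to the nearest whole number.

N̂ = 159·(87+1)/(29+1) = 159·88/30 = 13992/30 ≈ 466.4 → 466

N ≈ 466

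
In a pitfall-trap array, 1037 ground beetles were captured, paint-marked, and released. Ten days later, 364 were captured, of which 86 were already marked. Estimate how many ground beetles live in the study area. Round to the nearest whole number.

N ≈ 4389

N = (1037 × 364) / 86 = 377468 / 86 ≈ 4389.2 → 4389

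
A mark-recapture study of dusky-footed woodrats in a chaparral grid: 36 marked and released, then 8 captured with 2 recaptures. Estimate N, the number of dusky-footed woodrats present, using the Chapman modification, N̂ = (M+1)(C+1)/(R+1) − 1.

N = 110

N̂ = (36+1)(8+1)/(2+1) − 1 = 37·9/3 − 1
= 333/3 − 1 = 111 − 1 = 110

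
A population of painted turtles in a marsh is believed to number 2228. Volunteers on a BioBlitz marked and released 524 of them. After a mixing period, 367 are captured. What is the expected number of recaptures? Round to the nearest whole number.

Expected recaptures E[R] = M·C / N.
E[R] = 524 × 367 / 2228 = 192308 / 2228 ≈ 86.3 → 86

expected recaptures ≈ 86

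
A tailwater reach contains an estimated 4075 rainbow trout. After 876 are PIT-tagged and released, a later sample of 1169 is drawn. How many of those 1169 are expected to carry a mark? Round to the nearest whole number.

expected recaptures ≈ 251

Expected recaptures E[R] = M·C / N.
E[R] = 876 × 1169 / 4075 = 1024044 / 4075 ≈ 251.3 → 251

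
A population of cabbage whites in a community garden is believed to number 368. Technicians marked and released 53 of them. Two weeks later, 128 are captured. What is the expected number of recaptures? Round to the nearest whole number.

The marked fraction of the population is 53/368, so in a sample of 128 expect C·(M/N) marked.
E[R] = 53 × 128 / 368 = 6784 / 368 ≈ 18.4 → 18

expected recaptures ≈ 18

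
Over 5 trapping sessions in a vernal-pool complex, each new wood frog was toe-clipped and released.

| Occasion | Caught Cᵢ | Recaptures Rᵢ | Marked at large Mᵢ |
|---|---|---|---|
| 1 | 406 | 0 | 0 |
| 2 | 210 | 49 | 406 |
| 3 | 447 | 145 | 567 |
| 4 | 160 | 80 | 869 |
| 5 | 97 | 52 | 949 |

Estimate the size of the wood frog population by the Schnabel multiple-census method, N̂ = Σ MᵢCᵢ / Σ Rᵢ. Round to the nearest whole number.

N ≈ 1748

Σ MᵢCᵢ = 0·406 + 406·210 + 567·447 + 869·160 + 949·97 = 0 + 85260 + 253449 + 139040 + 92053 = 569802
Σ Rᵢ = 0 + 49 + 145 + 80 + 52 = 326
N̂ = 569802 / 326 ≈ 1747.9 → 1748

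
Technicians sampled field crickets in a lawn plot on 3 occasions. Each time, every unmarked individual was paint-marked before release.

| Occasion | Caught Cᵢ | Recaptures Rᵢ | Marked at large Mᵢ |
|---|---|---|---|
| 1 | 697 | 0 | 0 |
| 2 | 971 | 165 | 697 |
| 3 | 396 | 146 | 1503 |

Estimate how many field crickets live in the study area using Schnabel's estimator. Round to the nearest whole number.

N ≈ 4090

Σ MᵢCᵢ = 0·697 + 697·971 + 1503·396 = 0 + 676787 + 595188 = 1271975
Σ Rᵢ = 0 + 165 + 146 = 311
N̂ = 1271975 / 311 ≈ 4090.0 → 4090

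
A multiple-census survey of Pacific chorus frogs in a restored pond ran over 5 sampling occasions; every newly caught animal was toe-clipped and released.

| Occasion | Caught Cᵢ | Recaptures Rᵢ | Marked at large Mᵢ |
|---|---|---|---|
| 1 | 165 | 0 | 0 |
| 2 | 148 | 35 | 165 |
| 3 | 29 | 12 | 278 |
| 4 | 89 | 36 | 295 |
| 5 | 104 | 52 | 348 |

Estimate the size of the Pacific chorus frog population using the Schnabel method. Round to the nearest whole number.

Σ MᵢCᵢ = 0·165 + 165·148 + 278·29 + 295·89 + 348·104 = 0 + 24420 + 8062 + 26255 + 36192 = 94929
Σ Rᵢ = 0 + 35 + 12 + 36 + 52 = 135
N̂ = 94929 / 135 ≈ 703.2 → 703

N ≈ 703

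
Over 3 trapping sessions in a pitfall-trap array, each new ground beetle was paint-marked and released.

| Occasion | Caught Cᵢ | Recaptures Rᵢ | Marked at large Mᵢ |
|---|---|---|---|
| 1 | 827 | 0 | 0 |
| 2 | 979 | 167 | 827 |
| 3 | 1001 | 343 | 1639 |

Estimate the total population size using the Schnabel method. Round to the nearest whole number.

N ≈ 4804

Σ MᵢCᵢ = 0·827 + 827·979 + 1639·1001 = 0 + 809633 + 1640639 = 2450272
Σ Rᵢ = 0 + 167 + 343 = 510
N̂ = 2450272 / 510 ≈ 4804.45 → 4804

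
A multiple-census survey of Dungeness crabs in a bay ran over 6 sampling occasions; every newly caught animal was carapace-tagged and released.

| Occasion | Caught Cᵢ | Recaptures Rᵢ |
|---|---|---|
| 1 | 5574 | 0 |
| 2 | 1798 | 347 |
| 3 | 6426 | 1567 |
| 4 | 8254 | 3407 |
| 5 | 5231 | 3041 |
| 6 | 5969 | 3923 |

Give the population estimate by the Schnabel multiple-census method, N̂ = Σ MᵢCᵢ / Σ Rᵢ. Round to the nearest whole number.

Marked at large before each occasion: Mᵢ = Σⱼ<ᵢ (Cⱼ − Rⱼ) → M1=0, M2=5574, M3=7025, M4=11884, M5=16731, M6=18921
Σ MᵢCᵢ = 0·5574 + 5574·1798 + 7025·6426 + 11884·8254 + 16731·5231 + 18921·5969 = 0 + 10022052 + 45142650 + 98090536 + 87519861 + 112939449 = 353714548
Σ Rᵢ = 0 + 347 + 1567 + 3407 + 3041 + 3923 = 12285
N̂ = 353714548 / 12285 ≈ 28792.4 → 28792

N ≈ 28,792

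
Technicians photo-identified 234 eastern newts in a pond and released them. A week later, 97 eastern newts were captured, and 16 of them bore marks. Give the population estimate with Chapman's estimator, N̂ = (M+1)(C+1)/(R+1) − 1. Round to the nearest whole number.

N ≈ 1354

N̂ = (234+1)(97+1)/(16+1) − 1 = 235·98/17 − 1
= 23030/17 − 1 ≈ 1354.7 − 1 ≈ 1353.7 → 1354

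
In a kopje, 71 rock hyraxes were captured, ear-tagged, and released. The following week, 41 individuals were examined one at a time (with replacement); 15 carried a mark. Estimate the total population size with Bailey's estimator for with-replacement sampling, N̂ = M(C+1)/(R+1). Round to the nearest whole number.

N ≈ 186

N̂ = 71·(41+1)/(15+1) = 71·42/16 = 2982/16 ≈ 186.4 → 186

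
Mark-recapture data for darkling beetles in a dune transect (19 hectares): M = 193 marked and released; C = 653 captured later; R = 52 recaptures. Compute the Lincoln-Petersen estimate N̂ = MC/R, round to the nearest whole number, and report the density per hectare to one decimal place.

density ≈ 127.6 darkling beetles per hectare

N̂ = 193·653/52 = 126029/52 ≈ 2423.6 → 2424
Density = N̂ / area = 2424 / 19 ≈ 127.58 → 127.6 per hectare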